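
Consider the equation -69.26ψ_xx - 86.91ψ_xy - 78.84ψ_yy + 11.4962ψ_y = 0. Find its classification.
Elliptic. (A = -69.26, B = -86.91, C = -78.84 gives B² - 4AC = -14288.4855.)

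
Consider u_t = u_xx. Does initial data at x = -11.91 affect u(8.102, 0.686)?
Yes, for any finite x. The heat equation has infinite propagation speed, so all initial data affects all points at any t > 0.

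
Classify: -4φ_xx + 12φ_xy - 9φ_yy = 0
Parabolic (discriminant = 0).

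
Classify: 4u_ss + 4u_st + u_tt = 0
Parabolic (discriminant = 0).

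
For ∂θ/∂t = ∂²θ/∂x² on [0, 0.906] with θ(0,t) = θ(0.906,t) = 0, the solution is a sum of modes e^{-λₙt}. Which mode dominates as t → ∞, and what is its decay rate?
Eigenvalues: λₙ = n²π²/0.906².
First three modes:
  n=1: λ₁ = π²/0.906² ≈ 12.024
  n=2: λ₂ = 4π²/0.906² ≈ 48.095 (4× faster decay)
  n=3: λ₃ = 9π²/0.906² ≈ 108.215 (9× faster decay)
As t → ∞, higher modes decay exponentially faster. The n=1 mode dominates: θ ~ c₁ sin(πx/0.906) e^{-λ₁t}.
Decay rate: λ₁ = π²/0.906² ≈ 12.024.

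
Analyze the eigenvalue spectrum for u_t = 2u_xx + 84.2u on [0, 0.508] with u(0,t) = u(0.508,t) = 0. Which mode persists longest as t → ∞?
Eigenvalues: λₙ = 2n²π²/0.508² - 84.2.
First three modes:
  n=1: λ₁ = 2π²/0.508² - 84.2 ≈ -7.71
  n=2: λ₂ = 8π²/0.508² - 84.2 ≈ 221.758
  n=3: λ₃ = 18π²/0.508² - 84.2 ≈ 604.206
Since 2π²/0.508² ≈ 76.49 < 84.2, λ₁ < 0.
The n=1 mode grows fastest (−λₙ is largest for n=1) → dominates.
Asymptotic: u ~ c₁ sin(πx/0.508) e^{7.71t} (exponential growth at rate −λ₁ ≈ 7.71).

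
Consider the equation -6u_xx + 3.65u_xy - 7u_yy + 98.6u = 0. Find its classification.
Elliptic. (A = -6, B = 3.65, C = -7 gives B² - 4AC = -154.6775.)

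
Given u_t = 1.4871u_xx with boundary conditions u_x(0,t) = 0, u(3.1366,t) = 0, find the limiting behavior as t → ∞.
u → 0. Heat escapes through the Dirichlet boundary.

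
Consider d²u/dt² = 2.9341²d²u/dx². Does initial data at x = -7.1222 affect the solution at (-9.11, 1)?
Yes. The domain of dependence is [-12.0441, -6.1759], and -7.1222 ∈ [-12.0441, -6.1759].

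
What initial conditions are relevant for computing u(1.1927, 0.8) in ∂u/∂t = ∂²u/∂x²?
The entire real line. The heat equation has infinite propagation speed: any initial disturbance instantly affects all points (though exponentially small far away).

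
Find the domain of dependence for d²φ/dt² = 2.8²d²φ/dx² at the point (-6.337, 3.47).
Domain of dependence: [-16.053, 3.379]. Signals travel at speed 2.8, so data within |x - -6.337| ≤ 2.8·3.47 = 9.716 can reach the point.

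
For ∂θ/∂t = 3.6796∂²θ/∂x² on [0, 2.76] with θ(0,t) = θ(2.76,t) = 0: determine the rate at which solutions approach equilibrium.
Eigenvalues: λₙ = 3.6796n²π²/2.76².
First three modes:
  n=1: λ₁ = 3.6796π²/2.76² ≈ 4.767
  n=2: λ₂ = 14.7184π²/2.76² ≈ 19.07 (4× faster decay)
  n=3: λ₃ = 33.1164π²/2.76² ≈ 42.907 (9× faster decay)
As t → ∞, higher modes decay exponentially faster. The n=1 mode dominates: θ ~ c₁ sin(πx/2.76) e^{-λ₁t}.
Decay rate: λ₁ = 3.6796π²/2.76² ≈ 4.767.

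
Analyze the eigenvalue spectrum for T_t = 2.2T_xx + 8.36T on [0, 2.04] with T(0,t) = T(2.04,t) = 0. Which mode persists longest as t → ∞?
Eigenvalues: λₙ = 2.2n²π²/2.04² - 8.36.
First three modes:
  n=1: λ₁ = 2.2π²/2.04² - 8.36 ≈ -3.143
  n=2: λ₂ = 8.8π²/2.04² - 8.36 ≈ 12.51
  n=3: λ₃ = 19.8π²/2.04² - 8.36 ≈ 38.597
Since 2.2π²/2.04² ≈ 5.217 < 8.36, λ₁ < 0.
The n=1 mode grows fastest (−λₙ is largest for n=1) → dominates.
Asymptotic: T ~ c₁ sin(πx/2.04) e^{3.143t} (exponential growth at rate −λ₁ ≈ 3.143).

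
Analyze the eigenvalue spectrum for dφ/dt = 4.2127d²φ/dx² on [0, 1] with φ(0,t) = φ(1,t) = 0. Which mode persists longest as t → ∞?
Eigenvalues: λₙ = 4.2127n²π².
First three modes:
  n=1: λ₁ = 4.2127π² ≈ 41.578
  n=2: λ₂ = 16.8508π² ≈ 166.311 (4× faster decay)
  n=3: λ₃ = 37.9143π² ≈ 374.199 (9× faster decay)
As t → ∞, higher modes decay exponentially faster. The n=1 mode dominates: φ ~ c₁ sin(πx) e^{-λ₁t}.
Decay rate: λ₁ = 4.2127π² ≈ 41.578.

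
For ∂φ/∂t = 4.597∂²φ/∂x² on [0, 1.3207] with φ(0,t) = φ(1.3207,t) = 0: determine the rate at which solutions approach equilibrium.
Eigenvalues: λₙ = 4.597n²π²/1.3207².
First three modes:
  n=1: λ₁ = 4.597π²/1.3207² ≈ 26.012
  n=2: λ₂ = 18.388π²/1.3207² ≈ 104.046 (4× faster decay)
  n=3: λ₃ = 41.373π²/1.3207² ≈ 234.104 (9× faster decay)
As t → ∞, higher modes decay exponentially faster. The n=1 mode dominates: φ ~ c₁ sin(πx/1.3207) e^{-λ₁t}.
Decay rate: λ₁ = 4.597π²/1.3207² ≈ 26.012.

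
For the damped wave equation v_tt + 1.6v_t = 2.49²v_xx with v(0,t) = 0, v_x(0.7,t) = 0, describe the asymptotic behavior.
v → 0. Damping (γ=1.6) dissipates energy; oscillations decay exponentially.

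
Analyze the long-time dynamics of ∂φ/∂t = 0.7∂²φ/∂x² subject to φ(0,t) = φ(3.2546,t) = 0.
Long-time behavior: φ → 0. Heat diffuses out through both boundaries.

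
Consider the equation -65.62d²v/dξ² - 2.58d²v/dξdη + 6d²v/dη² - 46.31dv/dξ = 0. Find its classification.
Hyperbolic. (A = -65.62, B = -2.58, C = 6 gives B² - 4AC = 1581.5364.)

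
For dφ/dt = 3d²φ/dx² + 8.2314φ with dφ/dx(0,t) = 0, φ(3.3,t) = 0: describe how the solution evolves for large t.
φ grows unboundedly. Reaction dominates diffusion (r=8.2314 > κπ²/(4L²)≈0.68); solution grows exponentially.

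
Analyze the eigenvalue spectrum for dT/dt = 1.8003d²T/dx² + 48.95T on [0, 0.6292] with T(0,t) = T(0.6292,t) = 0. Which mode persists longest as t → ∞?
Eigenvalues: λₙ = 1.8003n²π²/0.6292² - 48.95.
First three modes:
  n=1: λ₁ = 1.8003π²/0.6292² - 48.95 ≈ -4.069
  n=2: λ₂ = 7.2012π²/0.6292² - 48.95 ≈ 130.576
  n=3: λ₃ = 16.2027π²/0.6292² - 48.95 ≈ 354.983
Since 1.8003π²/0.6292² ≈ 44.881 < 48.95, λ₁ < 0.
The n=1 mode grows fastest (−λₙ is largest for n=1) → dominates.
Asymptotic: T ~ c₁ sin(πx/0.6292) e^{4.069t} (exponential growth at rate −λ₁ ≈ 4.069).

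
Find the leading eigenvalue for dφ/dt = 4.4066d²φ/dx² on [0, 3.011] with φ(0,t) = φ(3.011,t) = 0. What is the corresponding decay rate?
Eigenvalues: λₙ = 4.4066n²π²/3.011².
First three modes:
  n=1: λ₁ = 4.4066π²/3.011² ≈ 4.797
  n=2: λ₂ = 17.6264π²/3.011² ≈ 19.189 (4× faster decay)
  n=3: λ₃ = 39.6594π²/3.011² ≈ 43.174 (9× faster decay)
As t → ∞, higher modes decay exponentially faster. The n=1 mode dominates: φ ~ c₁ sin(πx/3.011) e^{-λ₁t}.
Decay rate: λ₁ = 4.4066π²/3.011² ≈ 4.797.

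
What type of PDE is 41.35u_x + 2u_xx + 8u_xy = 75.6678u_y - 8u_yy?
Rewriting in standard form: 2u_xx + 8u_xy + 8u_yy + 41.35u_x - 75.6678u_y = 0. With A = 2, B = 8, C = 8, the discriminant is 0. This is a parabolic PDE.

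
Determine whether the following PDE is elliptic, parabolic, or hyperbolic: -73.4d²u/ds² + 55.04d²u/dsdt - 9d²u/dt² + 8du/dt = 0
Coefficients: A = -73.4, B = 55.04, C = -9. B² - 4AC = 387.0016, which is positive, so the equation is hyperbolic.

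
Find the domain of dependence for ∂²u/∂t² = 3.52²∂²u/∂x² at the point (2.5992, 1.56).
Domain of dependence: [-2.892, 8.0904]. Signals travel at speed 3.52, so data within |x - 2.5992| ≤ 3.52·1.56 = 5.4912 can reach the point.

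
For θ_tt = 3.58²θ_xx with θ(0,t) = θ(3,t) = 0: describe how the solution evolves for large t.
θ oscillates (no decay). Energy is conserved; the solution oscillates indefinitely as standing waves.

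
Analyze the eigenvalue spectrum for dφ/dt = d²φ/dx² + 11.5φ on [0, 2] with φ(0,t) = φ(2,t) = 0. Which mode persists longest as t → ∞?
Eigenvalues: λₙ = n²π²/2² - 11.5.
First three modes:
  n=1: λ₁ = π²/2² - 11.5 ≈ -9.033
  n=2: λ₂ = 4π²/2² - 11.5 ≈ -1.63
  n=3: λ₃ = 9π²/2² - 11.5 ≈ 10.707
Since π²/2² ≈ 2.467 < 11.5, λ₁ < 0.
The n=1 mode grows fastest (−λₙ is largest for n=1) → dominates.
Asymptotic: φ ~ c₁ sin(πx/2) e^{9.033t} (exponential growth at rate −λ₁ ≈ 9.033).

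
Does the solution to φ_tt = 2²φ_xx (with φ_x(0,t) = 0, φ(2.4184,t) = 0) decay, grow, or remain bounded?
φ oscillates (no decay). Energy is conserved; the solution oscillates indefinitely as standing waves.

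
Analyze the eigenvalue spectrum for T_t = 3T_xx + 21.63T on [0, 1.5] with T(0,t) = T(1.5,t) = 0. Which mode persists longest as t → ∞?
Eigenvalues: λₙ = 3n²π²/1.5² - 21.63.
First three modes:
  n=1: λ₁ = 3π²/1.5² - 21.63 ≈ -8.471
  n=2: λ₂ = 12π²/1.5² - 21.63 ≈ 31.008
  n=3: λ₃ = 27π²/1.5² - 21.63 ≈ 96.805
Since 3π²/1.5² ≈ 13.159 < 21.63, λ₁ < 0.
The n=1 mode grows fastest (−λₙ is largest for n=1) → dominates.
Asymptotic: T ~ c₁ sin(πx/1.5) e^{8.471t} (exponential growth at rate −λ₁ ≈ 8.471).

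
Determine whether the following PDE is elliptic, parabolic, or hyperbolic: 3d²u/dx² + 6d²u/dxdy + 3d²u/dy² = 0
Coefficients: A = 3, B = 6, C = 3. B² - 4AC = 0, which is zero, so the equation is parabolic.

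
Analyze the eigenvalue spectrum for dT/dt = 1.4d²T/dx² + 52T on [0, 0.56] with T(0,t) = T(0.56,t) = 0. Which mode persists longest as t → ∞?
Eigenvalues: λₙ = 1.4n²π²/0.56² - 52.
First three modes:
  n=1: λ₁ = 1.4π²/0.56² - 52 ≈ -7.939
  n=2: λ₂ = 5.6π²/0.56² - 52 ≈ 124.243
  n=3: λ₃ = 12.6π²/0.56² - 52 ≈ 344.547
Since 1.4π²/0.56² ≈ 44.061 < 52, λ₁ < 0.
The n=1 mode grows fastest (−λₙ is largest for n=1) → dominates.
Asymptotic: T ~ c₁ sin(πx/0.56) e^{7.939t} (exponential growth at rate −λ₁ ≈ 7.939).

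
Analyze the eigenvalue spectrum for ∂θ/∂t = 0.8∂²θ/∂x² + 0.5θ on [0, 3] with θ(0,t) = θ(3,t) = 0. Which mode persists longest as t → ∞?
Eigenvalues: λₙ = 0.8n²π²/3² - 0.5.
First three modes:
  n=1: λ₁ = 0.8π²/3² - 0.5 ≈ 0.377
  n=2: λ₂ = 3.2π²/3² - 0.5 ≈ 3.009
  n=3: λ₃ = 7.2π²/3² - 0.5 ≈ 7.396
Since 0.8π²/3² ≈ 0.877 > 0.5, all λₙ > 0.
The n=1 mode decays slowest → dominates as t → ∞.
Asymptotic: θ ~ c₁ sin(πx/3) e^{-λ₁t} with decay rate λ₁ ≈ 0.377.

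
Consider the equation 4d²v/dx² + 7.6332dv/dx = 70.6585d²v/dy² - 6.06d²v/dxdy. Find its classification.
Rewriting in standard form: 4d²v/dx² + 6.06d²v/dxdy - 70.6585d²v/dy² + 7.6332dv/dx = 0. Hyperbolic. (A = 4, B = 6.06, C = -70.6585 gives B² - 4AC = 1167.2596.)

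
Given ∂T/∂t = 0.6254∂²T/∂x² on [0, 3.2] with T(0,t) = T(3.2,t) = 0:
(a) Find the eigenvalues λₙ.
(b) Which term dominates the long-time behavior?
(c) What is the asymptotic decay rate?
Eigenvalues: λₙ = 0.6254n²π²/3.2².
First three modes:
  n=1: λ₁ = 0.6254π²/3.2² ≈ 0.603
  n=2: λ₂ = 2.5016π²/3.2² ≈ 2.411 (4× faster decay)
  n=3: λ₃ = 5.6286π²/3.2² ≈ 5.425 (9× faster decay)
As t → ∞, higher modes decay exponentially faster. The n=1 mode dominates: T ~ c₁ sin(πx/3.2) e^{-λ₁t}.
Decay rate: λ₁ = 0.6254π²/3.2² ≈ 0.603.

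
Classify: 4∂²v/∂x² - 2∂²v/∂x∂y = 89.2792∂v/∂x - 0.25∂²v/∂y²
Rewriting in standard form: 4∂²v/∂x² - 2∂²v/∂x∂y + 0.25∂²v/∂y² - 89.2792∂v/∂x = 0. Parabolic (discriminant = 0).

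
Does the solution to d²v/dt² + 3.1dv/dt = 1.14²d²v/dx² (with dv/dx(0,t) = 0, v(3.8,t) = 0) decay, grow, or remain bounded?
v → 0. Damping (γ=3.1) dissipates energy; oscillations decay exponentially.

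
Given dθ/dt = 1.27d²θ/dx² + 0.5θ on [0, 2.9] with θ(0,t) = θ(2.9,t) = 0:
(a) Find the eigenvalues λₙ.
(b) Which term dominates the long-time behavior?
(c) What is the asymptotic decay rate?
Eigenvalues: λₙ = 1.27n²π²/2.9² - 0.5.
First three modes:
  n=1: λ₁ = 1.27π²/2.9² - 0.5 ≈ 0.99
  n=2: λ₂ = 5.08π²/2.9² - 0.5 ≈ 5.462
  n=3: λ₃ = 11.43π²/2.9² - 0.5 ≈ 12.914
Since 1.27π²/2.9² ≈ 1.49 > 0.5, all λₙ > 0.
The n=1 mode decays slowest → dominates as t → ∞.
Asymptotic: θ ~ c₁ sin(πx/2.9) e^{-λ₁t} with decay rate λ₁ ≈ 0.99.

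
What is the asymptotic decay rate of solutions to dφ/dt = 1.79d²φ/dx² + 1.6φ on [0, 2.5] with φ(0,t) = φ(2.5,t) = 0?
Eigenvalues: λₙ = 1.79n²π²/2.5² - 1.6.
First three modes:
  n=1: λ₁ = 1.79π²/2.5² - 1.6 ≈ 1.227
  n=2: λ₂ = 7.16π²/2.5² - 1.6 ≈ 9.707
  n=3: λ₃ = 16.11π²/2.5² - 1.6 ≈ 23.84
Since 1.79π²/2.5² ≈ 2.827 > 1.6, all λₙ > 0.
The n=1 mode decays slowest → dominates as t → ∞.
Asymptotic: φ ~ c₁ sin(πx/2.5) e^{-λ₁t} with decay rate λ₁ ≈ 1.227.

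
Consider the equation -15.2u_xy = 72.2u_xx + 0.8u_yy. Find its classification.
Rewriting in standard form: -72.2u_xx - 15.2u_xy - 0.8u_yy = 0. Parabolic. (A = -72.2, B = -15.2, C = -0.8 gives B² - 4AC = 0.)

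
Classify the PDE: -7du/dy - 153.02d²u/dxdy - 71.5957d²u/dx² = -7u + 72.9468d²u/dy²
Rewriting in standard form: -71.5957d²u/dx² - 153.02d²u/dxdy - 72.9468d²u/dy² - 7du/dy + 7u = 0. A = -71.5957, B = -153.02, C = -72.9468. Discriminant B² - 4AC = 2524.41156496. Since 2524.41156496 > 0, hyperbolic.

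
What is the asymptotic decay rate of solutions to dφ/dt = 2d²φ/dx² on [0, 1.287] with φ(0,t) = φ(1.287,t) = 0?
Eigenvalues: λₙ = 2n²π²/1.287².
First three modes:
  n=1: λ₁ = 2π²/1.287² ≈ 11.917
  n=2: λ₂ = 8π²/1.287² ≈ 47.669 (4× faster decay)
  n=3: λ₃ = 18π²/1.287² ≈ 107.254 (9× faster decay)
As t → ∞, higher modes decay exponentially faster. The n=1 mode dominates: φ ~ c₁ sin(πx/1.287) e^{-λ₁t}.
Decay rate: λ₁ = 2π²/1.287² ≈ 11.917.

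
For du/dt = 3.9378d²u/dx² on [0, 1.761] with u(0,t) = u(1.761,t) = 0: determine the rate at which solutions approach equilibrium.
Eigenvalues: λₙ = 3.9378n²π²/1.761².
First three modes:
  n=1: λ₁ = 3.9378π²/1.761² ≈ 12.532
  n=2: λ₂ = 15.7512π²/1.761² ≈ 50.13 (4× faster decay)
  n=3: λ₃ = 35.4402π²/1.761² ≈ 112.792 (9× faster decay)
As t → ∞, higher modes decay exponentially faster. The n=1 mode dominates: u ~ c₁ sin(πx/1.761) e^{-λ₁t}.
Decay rate: λ₁ = 3.9378π²/1.761² ≈ 12.532.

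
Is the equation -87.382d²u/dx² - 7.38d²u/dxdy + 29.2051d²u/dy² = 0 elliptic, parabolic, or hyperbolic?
Computing B² - 4AC with A = -87.382, B = -7.38, C = 29.2051: discriminant = 10262.4645928 (positive). Answer: hyperbolic.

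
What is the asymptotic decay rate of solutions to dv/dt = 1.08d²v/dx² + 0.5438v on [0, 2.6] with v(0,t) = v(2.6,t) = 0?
Eigenvalues: λₙ = 1.08n²π²/2.6² - 0.5438.
First three modes:
  n=1: λ₁ = 1.08π²/2.6² - 0.5438 ≈ 1.033
  n=2: λ₂ = 4.32π²/2.6² - 0.5438 ≈ 5.763
  n=3: λ₃ = 9.72π²/2.6² - 0.5438 ≈ 13.647
Since 1.08π²/2.6² ≈ 1.577 > 0.5438, all λₙ > 0.
The n=1 mode decays slowest → dominates as t → ∞.
Asymptotic: v ~ c₁ sin(πx/2.6) e^{-λ₁t} with decay rate λ₁ ≈ 1.033.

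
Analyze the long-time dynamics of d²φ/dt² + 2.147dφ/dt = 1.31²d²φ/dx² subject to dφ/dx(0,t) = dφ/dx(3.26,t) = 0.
Long-time behavior: φ → constant (steady state). Damping (γ=2.147) dissipates the nonconstant modes; with Neumann BCs the spatial average obeys M''+γM'=0 and tends to a finite limit.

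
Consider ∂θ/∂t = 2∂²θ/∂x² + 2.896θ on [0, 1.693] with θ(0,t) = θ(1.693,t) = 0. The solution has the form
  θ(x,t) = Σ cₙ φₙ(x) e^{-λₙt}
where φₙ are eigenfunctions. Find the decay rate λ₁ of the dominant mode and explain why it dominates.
Eigenvalues: λₙ = 2n²π²/1.693² - 2.896.
First three modes:
  n=1: λ₁ = 2π²/1.693² - 2.896 ≈ 3.991
  n=2: λ₂ = 8π²/1.693² - 2.896 ≈ 24.651
  n=3: λ₃ = 18π²/1.693² - 2.896 ≈ 59.085
Since 2π²/1.693² ≈ 6.887 > 2.896, all λₙ > 0.
The n=1 mode decays slowest → dominates as t → ∞.
Asymptotic: θ ~ c₁ sin(πx/1.693) e^{-λ₁t} with decay rate λ₁ ≈ 3.991.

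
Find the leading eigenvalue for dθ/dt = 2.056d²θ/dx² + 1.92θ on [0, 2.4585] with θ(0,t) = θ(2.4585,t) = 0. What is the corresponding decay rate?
Eigenvalues: λₙ = 2.056n²π²/2.4585² - 1.92.
First three modes:
  n=1: λ₁ = 2.056π²/2.4585² - 1.92 ≈ 1.437
  n=2: λ₂ = 8.224π²/2.4585² - 1.92 ≈ 11.509
  n=3: λ₃ = 18.504π²/2.4585² - 1.92 ≈ 28.295
Since 2.056π²/2.4585² ≈ 3.357 > 1.92, all λₙ > 0.
The n=1 mode decays slowest → dominates as t → ∞.
Asymptotic: θ ~ c₁ sin(πx/2.4585) e^{-λ₁t} with decay rate λ₁ ≈ 1.437.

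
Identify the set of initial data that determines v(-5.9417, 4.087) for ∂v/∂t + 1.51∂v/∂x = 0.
A single point: x = -12.11307. The characteristic through (-5.9417, 4.087) is x - 1.51t = const, so x = -5.9417 - 1.51·4.087 = -12.11307.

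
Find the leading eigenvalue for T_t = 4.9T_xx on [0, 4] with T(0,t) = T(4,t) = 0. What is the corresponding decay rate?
Eigenvalues: λₙ = 4.9n²π²/4².
First three modes:
  n=1: λ₁ = 4.9π²/4² ≈ 3.023
  n=2: λ₂ = 19.6π²/4² ≈ 12.09 (4× faster decay)
  n=3: λ₃ = 44.1π²/4² ≈ 27.203 (9× faster decay)
As t → ∞, higher modes decay exponentially faster. The n=1 mode dominates: T ~ c₁ sin(πx/4) e^{-λ₁t}.
Decay rate: λ₁ = 4.9π²/4² ≈ 3.023.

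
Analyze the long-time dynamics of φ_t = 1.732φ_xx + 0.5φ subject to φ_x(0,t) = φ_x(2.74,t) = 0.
Long-time behavior: φ grows unboundedly. With Neumann BCs the constant mode has diffusion eigenvalue 0, so any r > 0 makes it grow like e^(0.5t); solution grows exponentially.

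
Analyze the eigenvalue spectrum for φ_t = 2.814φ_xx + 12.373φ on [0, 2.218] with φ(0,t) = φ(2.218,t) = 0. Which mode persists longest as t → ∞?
Eigenvalues: λₙ = 2.814n²π²/2.218² - 12.373.
First three modes:
  n=1: λ₁ = 2.814π²/2.218² - 12.373 ≈ -6.728
  n=2: λ₂ = 11.256π²/2.218² - 12.373 ≈ 10.209
  n=3: λ₃ = 25.326π²/2.218² - 12.373 ≈ 38.436
Since 2.814π²/2.218² ≈ 5.645 < 12.373, λ₁ < 0.
The n=1 mode grows fastest (−λₙ is largest for n=1) → dominates.
Asymptotic: φ ~ c₁ sin(πx/2.218) e^{6.728t} (exponential growth at rate −λ₁ ≈ 6.728).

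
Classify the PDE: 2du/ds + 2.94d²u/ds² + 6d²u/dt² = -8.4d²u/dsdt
Rewriting in standard form: 2.94d²u/ds² + 8.4d²u/dsdt + 6d²u/dt² + 2du/ds = 0. A = 2.94, B = 8.4, C = 6. Discriminant B² - 4AC = 0. Since 0 = 0, parabolic.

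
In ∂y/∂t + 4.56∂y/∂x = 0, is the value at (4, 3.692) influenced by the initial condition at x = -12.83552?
Yes. The characteristic through (4, 3.692) passes through x = -12.83552.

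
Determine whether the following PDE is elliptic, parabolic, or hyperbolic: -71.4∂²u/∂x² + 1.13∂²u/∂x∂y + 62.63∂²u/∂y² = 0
Coefficients: A = -71.4, B = 1.13, C = 62.63. B² - 4AC = 17888.4049, which is positive, so the equation is hyperbolic.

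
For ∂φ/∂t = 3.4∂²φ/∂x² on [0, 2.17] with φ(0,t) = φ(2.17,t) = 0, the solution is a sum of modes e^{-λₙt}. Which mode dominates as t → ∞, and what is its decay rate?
Eigenvalues: λₙ = 3.4n²π²/2.17².
First three modes:
  n=1: λ₁ = 3.4π²/2.17² ≈ 7.126
  n=2: λ₂ = 13.6π²/2.17² ≈ 28.505 (4× faster decay)
  n=3: λ₃ = 30.6π²/2.17² ≈ 64.136 (9× faster decay)
As t → ∞, higher modes decay exponentially faster. The n=1 mode dominates: φ ~ c₁ sin(πx/2.17) e^{-λ₁t}.
Decay rate: λ₁ = 3.4π²/2.17² ≈ 7.126.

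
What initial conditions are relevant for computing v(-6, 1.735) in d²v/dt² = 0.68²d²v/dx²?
Domain of dependence: [-7.1798, -4.8202]. Signals travel at speed 0.68, so data within |x - -6| ≤ 0.68·1.735 = 1.1798 can reach the point.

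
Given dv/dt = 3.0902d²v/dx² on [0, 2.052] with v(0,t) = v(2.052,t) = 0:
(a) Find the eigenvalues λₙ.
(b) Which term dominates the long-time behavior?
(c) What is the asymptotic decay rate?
Eigenvalues: λₙ = 3.0902n²π²/2.052².
First three modes:
  n=1: λ₁ = 3.0902π²/2.052² ≈ 7.243
  n=2: λ₂ = 12.3608π²/2.052² ≈ 28.973 (4× faster decay)
  n=3: λ₃ = 27.8118π²/2.052² ≈ 65.189 (9× faster decay)
As t → ∞, higher modes decay exponentially faster. The n=1 mode dominates: v ~ c₁ sin(πx/2.052) e^{-λ₁t}.
Decay rate: λ₁ = 3.0902π²/2.052² ≈ 7.243.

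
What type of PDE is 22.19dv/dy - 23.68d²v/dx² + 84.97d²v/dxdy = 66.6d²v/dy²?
Rewriting in standard form: -23.68d²v/dx² + 84.97d²v/dxdy - 66.6d²v/dy² + 22.19dv/dy = 0. With A = -23.68, B = 84.97, C = -66.6, the discriminant is 911.5489. This is a hyperbolic PDE.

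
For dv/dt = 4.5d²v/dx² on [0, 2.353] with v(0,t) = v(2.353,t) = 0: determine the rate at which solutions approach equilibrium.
Eigenvalues: λₙ = 4.5n²π²/2.353².
First three modes:
  n=1: λ₁ = 4.5π²/2.353² ≈ 8.022
  n=2: λ₂ = 18π²/2.353² ≈ 32.087 (4× faster decay)
  n=3: λ₃ = 40.5π²/2.353² ≈ 72.196 (9× faster decay)
As t → ∞, higher modes decay exponentially faster. The n=1 mode dominates: v ~ c₁ sin(πx/2.353) e^{-λ₁t}.
Decay rate: λ₁ = 4.5π²/2.353² ≈ 8.022.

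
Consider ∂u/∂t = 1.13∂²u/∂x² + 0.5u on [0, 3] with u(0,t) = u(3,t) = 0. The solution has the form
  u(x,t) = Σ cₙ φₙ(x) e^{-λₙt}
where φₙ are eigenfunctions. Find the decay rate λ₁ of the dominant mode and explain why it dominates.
Eigenvalues: λₙ = 1.13n²π²/3² - 0.5.
First three modes:
  n=1: λ₁ = 1.13π²/3² - 0.5 ≈ 0.739
  n=2: λ₂ = 4.52π²/3² - 0.5 ≈ 4.457
  n=3: λ₃ = 10.17π²/3² - 0.5 ≈ 10.653
Since 1.13π²/3² ≈ 1.239 > 0.5, all λₙ > 0.
The n=1 mode decays slowest → dominates as t → ∞.
Asymptotic: u ~ c₁ sin(πx/3) e^{-λ₁t} with decay rate λ₁ ≈ 0.739.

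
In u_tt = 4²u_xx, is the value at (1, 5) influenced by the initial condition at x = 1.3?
Yes. The domain of dependence is [-19, 21], and 1.3 ∈ [-19, 21].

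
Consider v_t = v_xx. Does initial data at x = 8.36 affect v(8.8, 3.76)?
Yes, for any finite x. The heat equation has infinite propagation speed, so all initial data affects all points at any t > 0.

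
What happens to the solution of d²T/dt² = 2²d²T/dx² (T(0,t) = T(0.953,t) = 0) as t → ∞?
T oscillates (no decay). Energy is conserved; the solution oscillates indefinitely as standing waves.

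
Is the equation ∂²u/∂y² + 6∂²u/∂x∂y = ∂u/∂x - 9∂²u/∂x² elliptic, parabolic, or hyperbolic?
Rewriting in standard form: 9∂²u/∂x² + 6∂²u/∂x∂y + ∂²u/∂y² - ∂u/∂x = 0. Computing B² - 4AC with A = 9, B = 6, C = 1: discriminant = 0 (zero). Answer: parabolic.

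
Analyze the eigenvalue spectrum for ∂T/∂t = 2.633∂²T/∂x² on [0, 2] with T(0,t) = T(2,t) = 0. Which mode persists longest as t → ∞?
Eigenvalues: λₙ = 2.633n²π²/2².
First three modes:
  n=1: λ₁ = 2.633π²/2² ≈ 6.497
  n=2: λ₂ = 10.532π²/2² ≈ 25.987 (4× faster decay)
  n=3: λ₃ = 23.697π²/2² ≈ 58.47 (9× faster decay)
As t → ∞, higher modes decay exponentially faster. The n=1 mode dominates: T ~ c₁ sin(πx/2) e^{-λ₁t}.
Decay rate: λ₁ = 2.633π²/2² ≈ 6.497.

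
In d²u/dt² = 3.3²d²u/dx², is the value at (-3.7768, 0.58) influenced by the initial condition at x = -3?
Yes. The domain of dependence is [-5.6908, -1.8628], and -3 ∈ [-5.6908, -1.8628].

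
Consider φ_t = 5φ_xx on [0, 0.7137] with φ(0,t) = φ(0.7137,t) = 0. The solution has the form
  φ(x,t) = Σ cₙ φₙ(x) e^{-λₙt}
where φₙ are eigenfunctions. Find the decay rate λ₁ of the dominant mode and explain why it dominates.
Eigenvalues: λₙ = 5n²π²/0.7137².
First three modes:
  n=1: λ₁ = 5π²/0.7137² ≈ 96.881
  n=2: λ₂ = 20π²/0.7137² ≈ 387.524 (4× faster decay)
  n=3: λ₃ = 45π²/0.7137² ≈ 871.928 (9× faster decay)
As t → ∞, higher modes decay exponentially faster. The n=1 mode dominates: φ ~ c₁ sin(πx/0.7137) e^{-λ₁t}.
Decay rate: λ₁ = 5π²/0.7137² ≈ 96.881.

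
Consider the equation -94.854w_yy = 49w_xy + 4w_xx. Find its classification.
Rewriting in standard form: -4w_xx - 49w_xy - 94.854w_yy = 0. Hyperbolic. (A = -4, B = -49, C = -94.854 gives B² - 4AC = 883.336.)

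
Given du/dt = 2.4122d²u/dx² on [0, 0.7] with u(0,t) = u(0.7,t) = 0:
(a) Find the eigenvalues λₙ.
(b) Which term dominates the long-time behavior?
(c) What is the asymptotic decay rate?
Eigenvalues: λₙ = 2.4122n²π²/0.7².
First three modes:
  n=1: λ₁ = 2.4122π²/0.7² ≈ 48.587
  n=2: λ₂ = 9.6488π²/0.7² ≈ 194.347 (4× faster decay)
  n=3: λ₃ = 21.7098π²/0.7² ≈ 437.28 (9× faster decay)
As t → ∞, higher modes decay exponentially faster. The n=1 mode dominates: u ~ c₁ sin(πx/0.7) e^{-λ₁t}.
Decay rate: λ₁ = 2.4122π²/0.7² ≈ 48.587.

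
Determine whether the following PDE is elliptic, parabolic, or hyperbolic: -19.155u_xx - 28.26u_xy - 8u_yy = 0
Coefficients: A = -19.155, B = -28.26, C = -8. B² - 4AC = 185.6676, which is positive, so the equation is hyperbolic.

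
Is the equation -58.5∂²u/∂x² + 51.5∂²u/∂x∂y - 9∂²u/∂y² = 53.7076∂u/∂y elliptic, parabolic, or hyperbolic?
Rewriting in standard form: -58.5∂²u/∂x² + 51.5∂²u/∂x∂y - 9∂²u/∂y² - 53.7076∂u/∂y = 0. Computing B² - 4AC with A = -58.5, B = 51.5, C = -9: discriminant = 546.25 (positive). Answer: hyperbolic.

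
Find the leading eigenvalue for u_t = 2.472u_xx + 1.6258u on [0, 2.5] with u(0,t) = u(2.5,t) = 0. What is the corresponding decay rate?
Eigenvalues: λₙ = 2.472n²π²/2.5² - 1.6258.
First three modes:
  n=1: λ₁ = 2.472π²/2.5² - 1.6258 ≈ 2.278
  n=2: λ₂ = 9.888π²/2.5² - 1.6258 ≈ 13.989
  n=3: λ₃ = 22.248π²/2.5² - 1.6258 ≈ 33.507
Since 2.472π²/2.5² ≈ 3.904 > 1.6258, all λₙ > 0.
The n=1 mode decays slowest → dominates as t → ∞.
Asymptotic: u ~ c₁ sin(πx/2.5) e^{-λ₁t} with decay rate λ₁ ≈ 2.278.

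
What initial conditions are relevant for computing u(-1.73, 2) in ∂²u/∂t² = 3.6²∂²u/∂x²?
Domain of dependence: [-8.93, 5.47]. Signals travel at speed 3.6, so data within |x - -1.73| ≤ 3.6·2 = 7.2 can reach the point.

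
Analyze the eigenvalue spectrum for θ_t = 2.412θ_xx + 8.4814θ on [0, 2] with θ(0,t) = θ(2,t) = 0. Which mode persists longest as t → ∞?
Eigenvalues: λₙ = 2.412n²π²/2² - 8.4814.
First three modes:
  n=1: λ₁ = 2.412π²/2² - 8.4814 ≈ -2.53
  n=2: λ₂ = 9.648π²/2² - 8.4814 ≈ 15.324
  n=3: λ₃ = 21.708π²/2² - 8.4814 ≈ 45.081
Since 2.412π²/2² ≈ 5.951 < 8.4814, λ₁ < 0.
The n=1 mode grows fastest (−λₙ is largest for n=1) → dominates.
Asymptotic: θ ~ c₁ sin(πx/2) e^{2.53t} (exponential growth at rate −λ₁ ≈ 2.53).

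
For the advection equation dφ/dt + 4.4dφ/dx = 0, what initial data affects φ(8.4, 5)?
A single point: x = -13.6. The characteristic through (8.4, 5) is x - 4.4t = const, so x = 8.4 - 4.4·5 = -13.6.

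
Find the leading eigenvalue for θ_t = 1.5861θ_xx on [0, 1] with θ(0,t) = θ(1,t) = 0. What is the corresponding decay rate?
Eigenvalues: λₙ = 1.5861n²π².
First three modes:
  n=1: λ₁ = 1.5861π² ≈ 15.654
  n=2: λ₂ = 6.3444π² ≈ 62.617 (4× faster decay)
  n=3: λ₃ = 14.2749π² ≈ 140.888 (9× faster decay)
As t → ∞, higher modes decay exponentially faster. The n=1 mode dominates: θ ~ c₁ sin(πx) e^{-λ₁t}.
Decay rate: λ₁ = 1.5861π² ≈ 15.654.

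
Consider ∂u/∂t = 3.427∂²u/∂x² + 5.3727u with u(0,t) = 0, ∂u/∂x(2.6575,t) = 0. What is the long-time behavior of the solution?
As t → ∞, u grows unboundedly. Reaction dominates diffusion (r=5.3727 > κπ²/(4L²)≈1.2); solution grows exponentially.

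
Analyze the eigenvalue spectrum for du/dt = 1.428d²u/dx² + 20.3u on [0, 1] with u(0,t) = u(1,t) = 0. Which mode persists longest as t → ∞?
Eigenvalues: λₙ = 1.428n²π²/1² - 20.3.
First three modes:
  n=1: λ₁ = 1.428π² - 20.3 ≈ -6.206
  n=2: λ₂ = 5.712π² - 20.3 ≈ 36.075
  n=3: λ₃ = 12.852π² - 20.3 ≈ 106.544
Since 1.428π² ≈ 14.094 < 20.3, λ₁ < 0.
The n=1 mode grows fastest (−λₙ is largest for n=1) → dominates.
Asymptotic: u ~ c₁ sin(πx/1) e^{6.206t} (exponential growth at rate −λ₁ ≈ 6.206).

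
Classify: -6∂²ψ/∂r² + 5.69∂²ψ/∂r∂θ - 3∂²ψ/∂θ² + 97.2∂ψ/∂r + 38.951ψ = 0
Elliptic (discriminant = -39.6239).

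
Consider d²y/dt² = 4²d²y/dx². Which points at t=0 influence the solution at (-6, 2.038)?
Domain of dependence: [-14.152, 2.152]. Signals travel at speed 4, so data within |x - -6| ≤ 4·2.038 = 8.152 can reach the point.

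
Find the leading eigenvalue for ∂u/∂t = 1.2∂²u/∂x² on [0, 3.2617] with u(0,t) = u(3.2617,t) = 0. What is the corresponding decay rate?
Eigenvalues: λₙ = 1.2n²π²/3.2617².
First three modes:
  n=1: λ₁ = 1.2π²/3.2617² ≈ 1.113
  n=2: λ₂ = 4.8π²/3.2617² ≈ 4.453 (4× faster decay)
  n=3: λ₃ = 10.8π²/3.2617² ≈ 10.019 (9× faster decay)
As t → ∞, higher modes decay exponentially faster. The n=1 mode dominates: u ~ c₁ sin(πx/3.2617) e^{-λ₁t}.
Decay rate: λ₁ = 1.2π²/3.2617² ≈ 1.113.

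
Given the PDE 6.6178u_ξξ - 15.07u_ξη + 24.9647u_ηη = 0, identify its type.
The second-order coefficients are A = 6.6178, B = -15.07, C = 24.9647. Since B² - 4AC = -433.74066664 < 0, this is an elliptic PDE.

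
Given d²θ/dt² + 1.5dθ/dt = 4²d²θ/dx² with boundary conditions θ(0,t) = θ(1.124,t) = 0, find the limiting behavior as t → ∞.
θ → 0. Damping (γ=1.5) dissipates energy; oscillations decay exponentially.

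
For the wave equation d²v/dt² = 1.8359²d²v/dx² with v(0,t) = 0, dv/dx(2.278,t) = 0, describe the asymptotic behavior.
v oscillates (no decay). Energy is conserved; the solution oscillates indefinitely as standing waves.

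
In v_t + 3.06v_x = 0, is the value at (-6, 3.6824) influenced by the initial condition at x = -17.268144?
Yes. The characteristic through (-6, 3.6824) passes through x = -17.268144.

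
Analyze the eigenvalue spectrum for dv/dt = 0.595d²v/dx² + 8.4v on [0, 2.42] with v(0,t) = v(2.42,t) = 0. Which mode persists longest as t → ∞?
Eigenvalues: λₙ = 0.595n²π²/2.42² - 8.4.
First three modes:
  n=1: λ₁ = 0.595π²/2.42² - 8.4 ≈ -7.397
  n=2: λ₂ = 2.38π²/2.42² - 8.4 ≈ -4.389
  n=3: λ₃ = 5.355π²/2.42² - 8.4 ≈ 0.625
Since 0.595π²/2.42² ≈ 1.003 < 8.4, λ₁ < 0.
The n=1 mode grows fastest (−λₙ is largest for n=1) → dominates.
Asymptotic: v ~ c₁ sin(πx/2.42) e^{7.397t} (exponential growth at rate −λ₁ ≈ 7.397).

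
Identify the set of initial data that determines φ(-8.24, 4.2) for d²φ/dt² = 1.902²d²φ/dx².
Domain of dependence: [-16.2284, -0.2516]. Signals travel at speed 1.902, so data within |x - -8.24| ≤ 1.902·4.2 = 7.9884 can reach the point.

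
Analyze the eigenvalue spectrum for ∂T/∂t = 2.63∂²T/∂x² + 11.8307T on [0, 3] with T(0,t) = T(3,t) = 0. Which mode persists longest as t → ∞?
Eigenvalues: λₙ = 2.63n²π²/3² - 11.8307.
First three modes:
  n=1: λ₁ = 2.63π²/3² - 11.8307 ≈ -8.947
  n=2: λ₂ = 10.52π²/3² - 11.8307 ≈ -0.294
  n=3: λ₃ = 23.67π²/3² - 11.8307 ≈ 14.126
Since 2.63π²/3² ≈ 2.884 < 11.8307, λ₁ < 0.
The n=1 mode grows fastest (−λₙ is largest for n=1) → dominates.
Asymptotic: T ~ c₁ sin(πx/3) e^{8.947t} (exponential growth at rate −λ₁ ≈ 8.947).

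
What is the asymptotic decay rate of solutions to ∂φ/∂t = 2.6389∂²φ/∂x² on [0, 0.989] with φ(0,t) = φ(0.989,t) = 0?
Eigenvalues: λₙ = 2.6389n²π²/0.989².
First three modes:
  n=1: λ₁ = 2.6389π²/0.989² ≈ 26.627
  n=2: λ₂ = 10.5556π²/0.989² ≈ 106.51 (4× faster decay)
  n=3: λ₃ = 23.7501π²/0.989² ≈ 239.647 (9× faster decay)
As t → ∞, higher modes decay exponentially faster. The n=1 mode dominates: φ ~ c₁ sin(πx/0.989) e^{-λ₁t}.
Decay rate: λ₁ = 2.6389π²/0.989² ≈ 26.627.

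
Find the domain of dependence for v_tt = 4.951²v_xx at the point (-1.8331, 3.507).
Domain of dependence: [-19.196257, 15.530057]. Signals travel at speed 4.951, so data within |x - -1.8331| ≤ 4.951·3.507 = 17.363157 can reach the point.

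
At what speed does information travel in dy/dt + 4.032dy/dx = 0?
Speed = 4.032. Information travels along x - 4.032t = const (rightward).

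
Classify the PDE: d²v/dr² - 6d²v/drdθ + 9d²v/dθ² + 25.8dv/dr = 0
A = 1, B = -6, C = 9. Discriminant B² - 4AC = 0. Since 0 = 0, parabolic.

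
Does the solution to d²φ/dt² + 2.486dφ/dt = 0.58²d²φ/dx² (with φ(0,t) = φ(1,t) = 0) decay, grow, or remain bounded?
φ → 0. Damping (γ=2.486) dissipates energy; oscillations decay exponentially.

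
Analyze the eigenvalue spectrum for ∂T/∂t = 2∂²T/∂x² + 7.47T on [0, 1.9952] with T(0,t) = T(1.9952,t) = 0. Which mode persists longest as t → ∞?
Eigenvalues: λₙ = 2n²π²/1.9952² - 7.47.
First three modes:
  n=1: λ₁ = 2π²/1.9952² - 7.47 ≈ -2.511
  n=2: λ₂ = 8π²/1.9952² - 7.47 ≈ 12.364
  n=3: λ₃ = 18π²/1.9952² - 7.47 ≈ 37.157
Since 2π²/1.9952² ≈ 4.959 < 7.47, λ₁ < 0.
The n=1 mode grows fastest (−λₙ is largest for n=1) → dominates.
Asymptotic: T ~ c₁ sin(πx/1.9952) e^{2.511t} (exponential growth at rate −λ₁ ≈ 2.511).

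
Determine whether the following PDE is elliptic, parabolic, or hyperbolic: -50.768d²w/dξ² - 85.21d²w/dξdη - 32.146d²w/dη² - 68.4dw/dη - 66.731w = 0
Coefficients: A = -50.768, B = -85.21, C = -32.146. B² - 4AC = 732.791588, which is positive, so the equation is hyperbolic.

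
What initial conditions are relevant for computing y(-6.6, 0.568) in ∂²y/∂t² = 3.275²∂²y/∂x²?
Domain of dependence: [-8.4602, -4.7398]. Signals travel at speed 3.275, so data within |x - -6.6| ≤ 3.275·0.568 = 1.8602 can reach the point.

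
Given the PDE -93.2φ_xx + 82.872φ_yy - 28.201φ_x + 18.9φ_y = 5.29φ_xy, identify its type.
Rewriting in standard form: -93.2φ_xx - 5.29φ_xy + 82.872φ_yy - 28.201φ_x + 18.9φ_y = 0. The second-order coefficients are A = -93.2, B = -5.29, C = 82.872. Since B² - 4AC = 30922.6657 > 0, this is a hyperbolic PDE.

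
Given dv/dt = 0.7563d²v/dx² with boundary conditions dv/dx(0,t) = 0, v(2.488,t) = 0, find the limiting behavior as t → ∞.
v → 0. Heat escapes through the Dirichlet boundary.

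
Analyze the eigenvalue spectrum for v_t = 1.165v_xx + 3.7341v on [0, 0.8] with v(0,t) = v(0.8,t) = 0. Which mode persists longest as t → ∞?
Eigenvalues: λₙ = 1.165n²π²/0.8² - 3.7341.
First three modes:
  n=1: λ₁ = 1.165π²/0.8² - 3.7341 ≈ 14.232
  n=2: λ₂ = 4.66π²/0.8² - 3.7341 ≈ 68.129
  n=3: λ₃ = 10.485π²/0.8² - 3.7341 ≈ 157.958
Since 1.165π²/0.8² ≈ 17.966 > 3.7341, all λₙ > 0.
The n=1 mode decays slowest → dominates as t → ∞.
Asymptotic: v ~ c₁ sin(πx/0.8) e^{-λ₁t} with decay rate λ₁ ≈ 14.232.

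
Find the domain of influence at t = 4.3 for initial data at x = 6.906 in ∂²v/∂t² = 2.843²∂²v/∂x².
Domain of influence: [-5.3189, 19.1309]. Data at x = 6.906 spreads outward at speed 2.843.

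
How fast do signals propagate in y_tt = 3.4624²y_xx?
Speed = 3.4624. Information travels along characteristics x = x₀ ± 3.4624t.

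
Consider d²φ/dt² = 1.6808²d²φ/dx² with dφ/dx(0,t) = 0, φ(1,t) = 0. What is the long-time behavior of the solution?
As t → ∞, φ oscillates (no decay). Energy is conserved; the solution oscillates indefinitely as standing waves.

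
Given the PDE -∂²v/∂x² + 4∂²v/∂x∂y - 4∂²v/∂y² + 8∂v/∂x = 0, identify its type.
The second-order coefficients are A = -1, B = 4, C = -4. Since B² - 4AC = 0 = 0, this is a parabolic PDE.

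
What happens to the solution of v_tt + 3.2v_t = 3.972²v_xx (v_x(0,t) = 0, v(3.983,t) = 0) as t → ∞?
v → 0. Damping (γ=3.2) dissipates energy; oscillations decay exponentially.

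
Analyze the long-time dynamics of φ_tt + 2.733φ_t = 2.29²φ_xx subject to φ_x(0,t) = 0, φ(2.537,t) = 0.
Long-time behavior: φ → 0. Damping (γ=2.733) dissipates energy; oscillations decay exponentially.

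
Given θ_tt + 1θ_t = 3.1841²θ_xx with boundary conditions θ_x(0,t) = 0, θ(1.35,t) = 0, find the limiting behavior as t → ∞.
θ → 0. Damping (γ=1) dissipates energy; oscillations decay exponentially.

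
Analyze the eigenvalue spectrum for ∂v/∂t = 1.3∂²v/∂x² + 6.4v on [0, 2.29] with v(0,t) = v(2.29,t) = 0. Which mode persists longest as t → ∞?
Eigenvalues: λₙ = 1.3n²π²/2.29² - 6.4.
First three modes:
  n=1: λ₁ = 1.3π²/2.29² - 6.4 ≈ -3.953
  n=2: λ₂ = 5.2π²/2.29² - 6.4 ≈ 3.387
  n=3: λ₃ = 11.7π²/2.29² - 6.4 ≈ 15.62
Since 1.3π²/2.29² ≈ 2.447 < 6.4, λ₁ < 0.
The n=1 mode grows fastest (−λₙ is largest for n=1) → dominates.
Asymptotic: v ~ c₁ sin(πx/2.29) e^{3.953t} (exponential growth at rate −λ₁ ≈ 3.953).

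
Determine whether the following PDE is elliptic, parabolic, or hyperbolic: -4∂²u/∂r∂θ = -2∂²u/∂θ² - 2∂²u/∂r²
Rewriting in standard form: 2∂²u/∂r² - 4∂²u/∂r∂θ + 2∂²u/∂θ² = 0. Coefficients: A = 2, B = -4, C = 2. B² - 4AC = 0, which is zero, so the equation is parabolic.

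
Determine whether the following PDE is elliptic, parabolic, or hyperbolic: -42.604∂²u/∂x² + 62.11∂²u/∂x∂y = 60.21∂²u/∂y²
Rewriting in standard form: -42.604∂²u/∂x² + 62.11∂²u/∂x∂y - 60.21∂²u/∂y² = 0. Coefficients: A = -42.604, B = 62.11, C = -60.21. B² - 4AC = -6403.09526, which is negative, so the equation is elliptic.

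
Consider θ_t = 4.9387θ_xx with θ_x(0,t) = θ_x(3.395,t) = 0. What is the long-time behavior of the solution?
As t → ∞, θ → constant (steady state). Heat is conserved (no flux at boundaries); solution approaches the spatial average.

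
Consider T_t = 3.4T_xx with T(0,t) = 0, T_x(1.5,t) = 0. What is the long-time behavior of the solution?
As t → ∞, T → 0. Heat escapes through the Dirichlet boundary.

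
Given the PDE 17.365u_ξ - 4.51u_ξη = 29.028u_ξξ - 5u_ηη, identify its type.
Rewriting in standard form: -29.028u_ξξ - 4.51u_ξη + 5u_ηη + 17.365u_ξ = 0. The second-order coefficients are A = -29.028, B = -4.51, C = 5. Since B² - 4AC = 600.9001 > 0, this is a hyperbolic PDE.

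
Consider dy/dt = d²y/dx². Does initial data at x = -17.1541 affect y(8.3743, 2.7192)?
Yes, for any finite x. The heat equation has infinite propagation speed, so all initial data affects all points at any t > 0.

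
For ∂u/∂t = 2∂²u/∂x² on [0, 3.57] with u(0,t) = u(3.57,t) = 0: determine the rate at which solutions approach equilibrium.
Eigenvalues: λₙ = 2n²π²/3.57².
First three modes:
  n=1: λ₁ = 2π²/3.57² ≈ 1.549
  n=2: λ₂ = 8π²/3.57² ≈ 6.195 (4× faster decay)
  n=3: λ₃ = 18π²/3.57² ≈ 13.939 (9× faster decay)
As t → ∞, higher modes decay exponentially faster. The n=1 mode dominates: u ~ c₁ sin(πx/3.57) e^{-λ₁t}.
Decay rate: λ₁ = 2π²/3.57² ≈ 1.549.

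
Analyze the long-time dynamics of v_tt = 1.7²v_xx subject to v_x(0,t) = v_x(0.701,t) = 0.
Long-time behavior: v oscillates about a mean that drifts linearly in t (generically unbounded; no decay). There is no damping, so the nonconstant modes persist as standing waves (energy conserved, no decay). But with Neumann conditions at both ends the constant mode has eigenvalue 0: the spatial mean M(t) of v satisfies M'' = 0, so M(t) = M(0) + M'(0)·t. Unless the initial velocity has zero mean (∫v_t(x,0)dx = 0), the solution grows linearly in t (unbounded, though not exponentially); if it does have zero mean, the solution stays bounded and simply oscillates.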